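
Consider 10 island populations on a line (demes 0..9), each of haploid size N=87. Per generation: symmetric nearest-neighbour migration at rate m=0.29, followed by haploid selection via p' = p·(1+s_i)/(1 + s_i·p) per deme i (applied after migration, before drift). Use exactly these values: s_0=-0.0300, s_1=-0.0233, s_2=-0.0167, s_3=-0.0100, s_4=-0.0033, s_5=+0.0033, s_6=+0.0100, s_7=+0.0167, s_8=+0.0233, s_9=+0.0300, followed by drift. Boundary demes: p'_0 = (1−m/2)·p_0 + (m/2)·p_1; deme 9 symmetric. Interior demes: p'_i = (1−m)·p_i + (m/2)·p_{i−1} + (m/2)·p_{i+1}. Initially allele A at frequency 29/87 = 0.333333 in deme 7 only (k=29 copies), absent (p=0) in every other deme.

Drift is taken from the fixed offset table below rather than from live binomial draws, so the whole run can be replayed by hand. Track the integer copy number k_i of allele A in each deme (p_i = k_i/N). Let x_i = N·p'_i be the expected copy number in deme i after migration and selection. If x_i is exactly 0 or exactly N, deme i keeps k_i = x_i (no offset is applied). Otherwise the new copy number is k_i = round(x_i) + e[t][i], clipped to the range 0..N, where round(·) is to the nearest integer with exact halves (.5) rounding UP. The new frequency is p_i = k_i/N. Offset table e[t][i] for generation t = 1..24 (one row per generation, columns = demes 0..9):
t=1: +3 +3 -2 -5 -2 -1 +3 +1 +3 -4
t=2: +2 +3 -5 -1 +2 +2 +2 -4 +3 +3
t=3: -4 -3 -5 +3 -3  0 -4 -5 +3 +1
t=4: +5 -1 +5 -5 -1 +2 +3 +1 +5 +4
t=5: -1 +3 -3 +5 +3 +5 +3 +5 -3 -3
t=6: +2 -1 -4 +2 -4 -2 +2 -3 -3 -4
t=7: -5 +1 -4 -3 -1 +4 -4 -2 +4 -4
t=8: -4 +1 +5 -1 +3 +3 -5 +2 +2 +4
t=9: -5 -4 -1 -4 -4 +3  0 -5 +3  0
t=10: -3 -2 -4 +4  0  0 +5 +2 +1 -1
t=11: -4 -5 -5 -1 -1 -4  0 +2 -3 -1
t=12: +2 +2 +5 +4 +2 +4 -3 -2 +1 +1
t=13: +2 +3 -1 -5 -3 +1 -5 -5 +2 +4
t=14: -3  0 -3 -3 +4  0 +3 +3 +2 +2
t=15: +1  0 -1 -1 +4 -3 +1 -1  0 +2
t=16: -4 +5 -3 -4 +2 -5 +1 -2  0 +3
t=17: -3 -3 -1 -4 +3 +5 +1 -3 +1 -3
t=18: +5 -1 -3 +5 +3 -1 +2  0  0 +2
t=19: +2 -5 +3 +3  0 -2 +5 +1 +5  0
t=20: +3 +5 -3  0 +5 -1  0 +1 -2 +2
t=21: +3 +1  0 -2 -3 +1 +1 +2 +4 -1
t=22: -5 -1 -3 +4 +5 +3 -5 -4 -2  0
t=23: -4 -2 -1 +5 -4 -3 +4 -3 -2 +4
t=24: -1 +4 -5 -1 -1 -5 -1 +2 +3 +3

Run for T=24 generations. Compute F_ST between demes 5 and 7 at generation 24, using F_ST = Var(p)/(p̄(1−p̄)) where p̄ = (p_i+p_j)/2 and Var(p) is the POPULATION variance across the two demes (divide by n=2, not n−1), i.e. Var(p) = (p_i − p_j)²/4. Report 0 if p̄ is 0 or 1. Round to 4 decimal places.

t=0: k=[0 0 0 0 0 0 0 29 0 0]
t=1: x=[0.0000 0.0000 0.0000 0.0000 0.0000 0.0000 4.2450 20.8514 4.2981 0.0000] k=[0 0 0 0 0 0 7 22 7 0]
t=2: x=[0.0000 0.0000 0.0000 0.0000 0.0000 1.0183 8.2339 17.8842 8.3319 1.0451] k=[0 0 0 0 0 3 10 14 11 4]
t=3: x=[0.0000 0.0000 0.0000 0.0000 0.4336 3.5913 9.6500 13.1690 10.6331 5.1565] k=[0 0 0 0 0 4 6 8 14 6]
t=4: x=[0.0000 0.0000 0.0000 0.0000 0.5781 3.7217 6.0558 8.7089 12.2098 7.3566] k=[0 0 0 0 0 6 9 10 17 11]
t=5: x=[0.0000 0.0000 0.0000 0.0000 0.8672 5.5822 8.7883 11.0285 15.4048 12.1763] k=[0 0 0 0 4 11 12 16 12 9]
t=6: x=[0.0000 0.0000 0.0000 0.5742 4.4211 10.1595 12.5414 15.0450 12.3877 9.6865] k=[0 0 0 3 0 8 15 12 9 6]
t=7: x=[0.0000 0.0000 0.4278 2.1092 1.5898 7.8786 13.6642 12.1724 9.1876 6.6134] k=[0 0 0 0 1 12 10 10 13 3]
t=8: x=[0.0000 0.0000 0.0000 0.1436 2.4421 10.1445 10.3806 10.5881 11.3402 4.5765] k=[0 0 0 0 5 13 5 13 13 9]
t=9: x=[0.0000 0.0000 0.0000 0.7178 5.4182 10.7109 7.3870 12.0104 12.6673 9.8349] k=[0 0 0 0 1 14 7 7 16 10]
t=10: x=[0.0000 0.0000 0.0000 0.1436 2.7312 11.1319 8.0877 8.4303 14.0949 11.1543] k=[0 0 0 4 3 11 13 10 15 10]
t=11: x=[0.0000 0.0000 0.5704 3.2435 4.2915 10.1595 12.3803 11.3221 13.8156 11.0060] k=[0 0 0 2 3 6 12 13 11 10]
t=12: x=[0.0000 0.0000 0.2852 1.8368 3.2796 6.4547 11.3730 12.7441 11.3707 10.4129] k=[0 0 5 6 5 10 8 11 12 11]
t=13: x=[0.0000 0.7082 4.3499 5.6566 5.8519 9.0116 8.8034 10.8665 11.9454 11.4354] k=[0 4 3 1 3 10 4 6 14 15]
t=14: x=[0.5627 3.2015 2.8089 1.5645 3.7132 8.1393 5.2085 6.9755 13.2415 15.2227] k=[0 3 0 0 8 8 8 10 15 17]
t=15: x=[0.4220 2.0816 0.4278 1.1486 6.8192 8.0240 8.3649 10.5881 14.8465 17.1127] k=[1 2 0 0 11 5 9 10 15 19]
t=16: x=[1.1111 1.5292 0.2852 1.5793 8.5096 6.4697 8.6421 10.7349 15.1409 18.8529] k=[0 7 0 0 11 1 10 9 15 22]
t=17: x=[0.9849 4.8607 0.9982 1.5793 7.9311 3.7669 8.6270 10.1627 15.4353 21.4593] k=[0 2 0 0 11 9 10 7 16 18]
t=18: x=[0.2813 1.3874 0.2852 1.5793 9.0881 9.4627 9.5039 8.8711 15.2729 18.1306] k=[5 0 0 7 12 8 12 9 15 20]
t=19: x=[4.1529 0.7082 0.9982 6.6480 10.6640 9.1870 11.0809 10.4564 15.1409 19.7222] k=[6 0 4 10 11 7 16 11 20 20]
t=20: x=[4.9849 1.4168 4.2218 9.1920 10.2451 8.9113 14.0871 13.2145 19.0353 20.4589] k=[8 6 1 9 15 8 14 14 17 22]
t=21: x=[7.4986 5.4434 2.8384 8.6315 13.0782 9.9139 13.2413 14.6355 17.6113 21.7537] k=[10 6 3 7 10 11 14 17 22 21]
t=22: x=[9.1672 6.0117 3.9510 6.7918 9.6815 11.3224 14.1173 17.5206 21.5007 21.6217] k=[4 5 1 11 15 14 9 14 20 22]
t=23: x=[4.0264 4.1802 2.9811 10.0404 14.2356 13.4574 10.5418 14.3423 19.7697 22.1951] k=[0 2 2 15 10 10 15 11 18 26]
t=24: x=[0.2813 1.6709 3.8230 12.2836 10.6940 10.7560 13.8102 12.7745 18.4780 25.3679] k=[0 6 0 11 10 6 13 15 21 28]

0.0252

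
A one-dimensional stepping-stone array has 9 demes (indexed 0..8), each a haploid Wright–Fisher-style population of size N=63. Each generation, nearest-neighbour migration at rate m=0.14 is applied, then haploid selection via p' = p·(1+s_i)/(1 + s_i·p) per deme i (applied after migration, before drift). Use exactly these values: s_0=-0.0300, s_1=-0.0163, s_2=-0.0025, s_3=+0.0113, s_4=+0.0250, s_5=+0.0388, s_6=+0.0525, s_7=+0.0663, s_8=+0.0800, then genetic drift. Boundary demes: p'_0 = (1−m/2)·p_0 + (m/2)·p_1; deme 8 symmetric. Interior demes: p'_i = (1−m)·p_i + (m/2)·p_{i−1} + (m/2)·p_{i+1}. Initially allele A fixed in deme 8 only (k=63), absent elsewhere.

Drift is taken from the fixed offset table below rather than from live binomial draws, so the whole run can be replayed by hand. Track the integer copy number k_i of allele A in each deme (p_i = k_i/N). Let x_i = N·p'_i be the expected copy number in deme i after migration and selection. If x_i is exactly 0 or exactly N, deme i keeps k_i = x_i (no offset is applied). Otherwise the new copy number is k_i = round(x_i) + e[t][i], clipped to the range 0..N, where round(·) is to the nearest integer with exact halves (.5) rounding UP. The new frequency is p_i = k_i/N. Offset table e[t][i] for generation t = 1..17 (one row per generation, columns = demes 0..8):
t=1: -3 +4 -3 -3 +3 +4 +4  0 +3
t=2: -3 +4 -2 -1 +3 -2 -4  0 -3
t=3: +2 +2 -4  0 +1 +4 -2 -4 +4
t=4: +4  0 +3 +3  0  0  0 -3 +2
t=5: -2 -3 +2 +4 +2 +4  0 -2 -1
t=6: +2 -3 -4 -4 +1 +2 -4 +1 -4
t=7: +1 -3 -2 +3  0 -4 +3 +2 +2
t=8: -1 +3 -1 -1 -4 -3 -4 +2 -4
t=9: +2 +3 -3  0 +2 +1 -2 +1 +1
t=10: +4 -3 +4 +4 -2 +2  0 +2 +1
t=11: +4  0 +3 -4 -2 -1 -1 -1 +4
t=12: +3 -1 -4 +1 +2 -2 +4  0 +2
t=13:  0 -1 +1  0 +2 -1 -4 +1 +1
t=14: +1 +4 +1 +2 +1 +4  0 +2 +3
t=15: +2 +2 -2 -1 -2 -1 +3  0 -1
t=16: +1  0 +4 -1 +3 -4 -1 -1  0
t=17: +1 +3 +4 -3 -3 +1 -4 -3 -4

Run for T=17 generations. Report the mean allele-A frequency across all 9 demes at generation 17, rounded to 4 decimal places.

0.1958

t=0: k=[0 0 0 0 0 0 0 0 63]
t=1: x=[0.0000 0.0000 0.0000 0.0000 0.0000 0.0000 0.0000 4.6807 58.8954] k=[0 0 0 0 0 0 0 5 62]
t=2: x=[0.0000 0.0000 0.0000 0.0000 0.0000 0.0000 0.3683 9.1298 58.3524] k=[0 0 0 0 0 0 0 9 55]
t=3: x=[0.0000 0.0000 0.0000 0.0000 0.0000 0.0000 0.6627 12.2095 52.4722] k=[0 0 0 0 0 0 0 8 56]
t=4: x=[0.0000 0.0000 0.0000 0.0000 0.0000 0.0000 0.5891 11.3866 53.2891] k=[0 0 0 0 0 0 1 8 55]
t=5: x=[0.0000 0.0000 0.0000 0.0000 0.0000 0.0727 1.4928 11.3866 52.4057] k=[0 0 0 0 0 4 1 9 51]
t=6: x=[0.0000 0.0000 0.0000 0.0000 0.2870 3.6383 1.8602 11.9909 48.9193] k=[0 0 0 0 1 6 0 13 45]
t=7: x=[0.0000 0.0000 0.0000 0.0708 1.3113 5.4155 1.3983 15.0531 43.8024] k=[0 0 0 3 1 1 4 17 46]
t=8: x=[0.0000 0.0000 0.2095 2.6787 1.1680 1.2560 4.9275 18.9598 44.9763] k=[0 0 0 2 0 0 1 21 41]
t=9: x=[0.0000 0.0000 0.1397 1.7389 0.1435 0.0727 2.4476 21.9081 40.7203] k=[0 0 0 2 2 1 0 23 42]
t=10: x=[0.0000 0.0000 0.1397 1.8804 1.9767 1.0382 1.7657 23.6606 41.7666] k=[0 0 4 6 0 3 2 26 43]
t=11: x=[0.0000 0.2755 3.8509 5.4961 0.6456 2.8208 3.9346 26.4902 42.8783] k=[0 0 7 1 0 2 3 25 47]
t=12: x=[0.0000 0.4821 6.0762 1.3649 0.2152 2.0025 4.6872 25.9741 46.4173] k=[0 0 2 2 2 0 9 26 48]
t=13: x=[0.0000 0.1377 1.8555 2.0219 1.9051 0.7995 9.9824 27.3389 47.3814] k=[0 0 3 2 4 0 6 28 48]
t=14: x=[0.0000 0.2066 2.7135 2.2341 3.6643 0.7268 7.4496 28.8609 47.5162] k=[0 4 4 4 5 5 7 31 51]
t=15: x=[0.2716 3.6629 3.9906 4.1130 5.0434 5.3226 8.9248 31.7309 50.3940] k=[2 6 2 3 3 4 12 32 49]
t=16: x=[2.2140 5.3589 2.3443 2.9616 3.1429 4.6513 13.3710 32.8003 48.6794] k=[3 5 6 2 6 1 12 32 49]
t=17: x=[3.0504 4.8558 5.6371 2.5877 5.4925 2.1994 13.1546 32.8003 48.6794] k=[4 8 10 0 2 3 9 30 45]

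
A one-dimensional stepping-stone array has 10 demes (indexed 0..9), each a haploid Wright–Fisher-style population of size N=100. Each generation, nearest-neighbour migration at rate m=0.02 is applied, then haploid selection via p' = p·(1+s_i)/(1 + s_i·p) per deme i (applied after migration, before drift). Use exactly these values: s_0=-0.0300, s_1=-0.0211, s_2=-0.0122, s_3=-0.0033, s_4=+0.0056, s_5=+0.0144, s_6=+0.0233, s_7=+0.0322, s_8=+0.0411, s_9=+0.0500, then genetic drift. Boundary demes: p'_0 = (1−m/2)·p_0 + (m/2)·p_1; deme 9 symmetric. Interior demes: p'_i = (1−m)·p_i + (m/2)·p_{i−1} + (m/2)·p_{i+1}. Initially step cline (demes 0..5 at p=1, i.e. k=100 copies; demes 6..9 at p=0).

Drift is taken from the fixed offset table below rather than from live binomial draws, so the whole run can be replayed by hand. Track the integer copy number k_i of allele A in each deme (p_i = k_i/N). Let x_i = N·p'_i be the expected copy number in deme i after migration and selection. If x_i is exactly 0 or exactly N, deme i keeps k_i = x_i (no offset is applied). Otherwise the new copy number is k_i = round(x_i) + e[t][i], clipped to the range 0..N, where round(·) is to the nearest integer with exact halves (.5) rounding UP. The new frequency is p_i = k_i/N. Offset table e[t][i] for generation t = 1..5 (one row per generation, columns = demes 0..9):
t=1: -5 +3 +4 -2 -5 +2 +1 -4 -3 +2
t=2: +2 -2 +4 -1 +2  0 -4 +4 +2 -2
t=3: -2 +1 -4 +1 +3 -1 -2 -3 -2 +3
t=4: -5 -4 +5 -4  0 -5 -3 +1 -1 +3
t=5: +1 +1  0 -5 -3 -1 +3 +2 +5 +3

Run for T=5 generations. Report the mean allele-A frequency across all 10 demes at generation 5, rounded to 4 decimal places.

0.5990

t=0: k=[100 100 100 100 100 100 0 0 0 0]
t=1: x=[100.0000 100.0000 100.0000 100.0000 100.0000 99.0141 1.0231 0.0000 0.0000 0.0000] k=[100 100 100 100 100 100 2 0 0 0]
t=2: x=[100.0000 100.0000 100.0000 100.0000 100.0000 99.0338 3.0269 0.0206 0.0000 0.0000] k=[100 100 100 100 100 99 0 4 0 0]
t=3: x=[100.0000 100.0000 100.0000 100.0000 99.9901 98.0476 1.0537 4.0411 0.0416 0.0000] k=[100 100 100 100 100 97 0 1 0 0]
t=4: x=[100.0000 100.0000 100.0000 100.0000 99.9702 96.1138 1.0026 1.0112 0.0104 0.0000] k=[100 100 100 100 100 91 0 2 0 0]
t=5: x=[100.0000 100.0000 100.0000 100.0000 99.9105 90.3059 0.9515 2.0218 0.0208 0.0000] k=[100 100 100 100 97 89 4 4 5 0]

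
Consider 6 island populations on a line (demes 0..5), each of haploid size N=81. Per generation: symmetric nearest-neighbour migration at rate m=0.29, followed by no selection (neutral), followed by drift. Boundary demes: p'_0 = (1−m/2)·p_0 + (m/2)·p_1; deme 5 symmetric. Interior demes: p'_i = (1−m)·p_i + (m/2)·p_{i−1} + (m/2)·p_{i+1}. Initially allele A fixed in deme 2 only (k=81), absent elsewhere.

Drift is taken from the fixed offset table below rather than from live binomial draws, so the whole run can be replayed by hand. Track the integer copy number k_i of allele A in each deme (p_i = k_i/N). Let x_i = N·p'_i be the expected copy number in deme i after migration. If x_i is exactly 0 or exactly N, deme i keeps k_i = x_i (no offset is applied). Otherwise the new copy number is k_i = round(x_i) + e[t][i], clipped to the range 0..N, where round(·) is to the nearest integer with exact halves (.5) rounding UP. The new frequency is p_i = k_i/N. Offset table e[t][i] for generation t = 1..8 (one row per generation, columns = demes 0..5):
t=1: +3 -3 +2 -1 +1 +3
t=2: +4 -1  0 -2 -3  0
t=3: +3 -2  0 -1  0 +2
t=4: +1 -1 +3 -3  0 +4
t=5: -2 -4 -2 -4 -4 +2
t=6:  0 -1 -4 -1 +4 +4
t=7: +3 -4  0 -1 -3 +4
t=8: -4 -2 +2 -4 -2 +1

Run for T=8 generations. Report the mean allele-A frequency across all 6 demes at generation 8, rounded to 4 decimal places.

0.1193

t=0: k=[0 0 81 0 0 0]
t=1: x=[0.0000 11.7450 57.5100 11.7450 0.0000 0.0000] k=[0 9 60 11 0 0]
t=2: x=[1.3050 15.0900 45.5000 16.5100 1.5950 0.0000] k=[5 14 46 15 0 0]
t=3: x=[6.3050 17.3350 36.8650 17.3200 2.1750 0.0000] k=[9 15 37 16 2 0]
t=4: x=[9.8700 17.3200 30.7650 17.0150 3.7400 0.2900] k=[11 16 34 14 4 4]
t=5: x=[11.7250 17.8850 28.4900 15.4500 5.4500 4.0000] k=[10 14 26 11 1 6]
t=6: x=[10.5800 15.1600 22.0850 11.7250 3.1750 5.2750] k=[11 14 18 11 7 9]
t=7: x=[11.4350 14.1450 16.4050 11.4350 7.8700 8.7100] k=[14 10 16 10 5 13]
t=8: x=[13.4200 11.4500 14.2600 10.1450 6.8850 11.8400] k=[9 9 16 6 5 13]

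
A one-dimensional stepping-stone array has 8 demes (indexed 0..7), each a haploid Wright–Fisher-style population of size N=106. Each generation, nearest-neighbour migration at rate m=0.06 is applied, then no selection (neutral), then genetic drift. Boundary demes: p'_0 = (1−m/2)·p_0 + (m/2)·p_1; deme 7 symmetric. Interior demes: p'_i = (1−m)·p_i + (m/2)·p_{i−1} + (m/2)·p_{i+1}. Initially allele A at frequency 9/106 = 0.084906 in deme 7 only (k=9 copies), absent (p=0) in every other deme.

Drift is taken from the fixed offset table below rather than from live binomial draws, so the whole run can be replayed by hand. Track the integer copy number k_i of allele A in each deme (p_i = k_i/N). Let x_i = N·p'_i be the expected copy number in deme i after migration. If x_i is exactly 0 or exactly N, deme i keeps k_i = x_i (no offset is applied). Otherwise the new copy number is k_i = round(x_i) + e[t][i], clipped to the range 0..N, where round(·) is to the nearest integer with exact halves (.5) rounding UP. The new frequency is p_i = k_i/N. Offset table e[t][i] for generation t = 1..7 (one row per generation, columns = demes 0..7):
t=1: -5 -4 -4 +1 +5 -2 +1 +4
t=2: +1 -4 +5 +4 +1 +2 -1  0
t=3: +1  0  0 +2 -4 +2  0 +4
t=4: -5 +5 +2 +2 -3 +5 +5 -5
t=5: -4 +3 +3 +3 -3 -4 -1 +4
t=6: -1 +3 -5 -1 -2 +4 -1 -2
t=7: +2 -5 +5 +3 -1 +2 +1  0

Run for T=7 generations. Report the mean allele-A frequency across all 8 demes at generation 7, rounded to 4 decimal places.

t=0: k=[0 0 0 0 0 0 0 9]
t=1: x=[0.0000 0.0000 0.0000 0.0000 0.0000 0.0000 0.2700 8.7300] k=[0 0 0 0 0 0 1 13]
t=2: x=[0.0000 0.0000 0.0000 0.0000 0.0000 0.0300 1.3300 12.6400] k=[0 0 0 0 0 2 0 13]
t=3: x=[0.0000 0.0000 0.0000 0.0000 0.0600 1.8800 0.4500 12.6100] k=[0 0 0 0 0 4 0 17]
t=4: x=[0.0000 0.0000 0.0000 0.0000 0.1200 3.7600 0.6300 16.4900] k=[0 0 0 0 0 9 6 11]
t=5: x=[0.0000 0.0000 0.0000 0.0000 0.2700 8.6400 6.2400 10.8500] k=[0 0 0 0 0 5 5 15]
t=6: x=[0.0000 0.0000 0.0000 0.0000 0.1500 4.8500 5.3000 14.7000] k=[0 0 0 0 0 9 4 13]
t=7: x=[0.0000 0.0000 0.0000 0.0000 0.2700 8.5800 4.4200 12.7300] k=[0 0 0 0 0 11 5 13]

0.0342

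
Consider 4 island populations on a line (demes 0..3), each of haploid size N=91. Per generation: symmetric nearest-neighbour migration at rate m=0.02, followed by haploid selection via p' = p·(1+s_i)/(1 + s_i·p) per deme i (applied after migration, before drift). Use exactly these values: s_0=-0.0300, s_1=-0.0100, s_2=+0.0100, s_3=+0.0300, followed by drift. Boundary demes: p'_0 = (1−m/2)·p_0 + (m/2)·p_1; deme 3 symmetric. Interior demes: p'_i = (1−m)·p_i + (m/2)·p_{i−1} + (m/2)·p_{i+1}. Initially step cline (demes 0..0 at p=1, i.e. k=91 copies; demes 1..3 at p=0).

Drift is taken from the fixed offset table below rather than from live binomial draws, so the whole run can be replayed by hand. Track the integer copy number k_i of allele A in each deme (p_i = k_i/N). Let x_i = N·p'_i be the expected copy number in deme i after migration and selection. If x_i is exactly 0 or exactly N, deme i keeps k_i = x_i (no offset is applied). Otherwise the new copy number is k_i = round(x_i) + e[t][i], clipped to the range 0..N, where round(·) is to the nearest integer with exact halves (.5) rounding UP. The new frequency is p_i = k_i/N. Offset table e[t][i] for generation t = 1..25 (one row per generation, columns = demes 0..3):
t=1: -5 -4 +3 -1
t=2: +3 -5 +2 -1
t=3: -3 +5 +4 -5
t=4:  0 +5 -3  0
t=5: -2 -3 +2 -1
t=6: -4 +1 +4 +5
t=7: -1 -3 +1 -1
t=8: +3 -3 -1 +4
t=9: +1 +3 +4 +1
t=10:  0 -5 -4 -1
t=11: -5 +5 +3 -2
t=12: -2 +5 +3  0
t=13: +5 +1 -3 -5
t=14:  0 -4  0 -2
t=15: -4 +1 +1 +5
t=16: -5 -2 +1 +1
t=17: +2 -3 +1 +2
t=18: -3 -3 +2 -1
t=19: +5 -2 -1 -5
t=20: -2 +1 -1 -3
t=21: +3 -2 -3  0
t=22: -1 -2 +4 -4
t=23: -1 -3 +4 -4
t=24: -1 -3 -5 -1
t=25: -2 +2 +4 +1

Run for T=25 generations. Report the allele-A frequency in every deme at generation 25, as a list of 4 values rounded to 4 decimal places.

[0.5165, 0.0330, 0.1758, 0.0110]

t=0: k=[91 0 0 0]
t=1: x=[90.0621 0.9010 0.0000 0.0000] k=[85 0 0 0]
t=2: x=[83.9545 0.8416 0.0000 0.0000] k=[87 0 0 0]
t=3: x=[85.9877 0.8614 0.0000 0.0000] k=[83 6 0 0]
t=4: x=[81.9856 6.6478 0.0606 0.0000] k=[82 12 0 0]
t=5: x=[81.0329 12.4714 0.1212 0.0000] k=[79 9 2 0]
t=6: x=[77.9635 9.5438 2.0700 0.0206] k=[74 11 6 5]
t=7: x=[72.9330 11.4788 6.0964 5.1518] k=[72 8 7 4]
t=8: x=[70.8868 8.5518 7.0444 4.1454] k=[74 6 6 8]
t=9: x=[72.8821 6.6181 6.0762 8.1978] k=[74 10 10 9]
t=10: x=[72.9228 10.5459 10.0788 9.2528] k=[73 6 6 8]
t=11: x=[71.8739 6.6081 6.0762 8.1978] k=[67 12 9 6]
t=12: x=[65.9001 12.4119 9.0810 6.1986] k=[64 17 12 6]
t=13: x=[62.9424 17.2789 12.0940 6.2294] k=[68 18 9 1]
t=14: x=[66.9652 18.2628 9.0911 1.1120] k=[67 14 9 0]
t=15: x=[65.9204 14.3580 9.0407 0.0927] k=[62 15 10 5]
t=16: x=[60.9198 15.2917 10.0889 5.1929] k=[56 13 11 6]
t=17: x=[54.9088 13.2955 11.0664 6.2191] k=[57 10 12 8]
t=18: x=[55.8754 10.3971 12.0436 8.2593] k=[53 7 14 7]
t=19: x=[51.8621 7.4609 13.9773 7.2652] k=[57 5 13 2]
t=20: x=[55.8251 5.5474 12.9199 2.1718] k=[54 7 12 0]
t=21: x=[52.8569 7.4510 11.9328 0.1236] k=[56 5 9 0]
t=22: x=[54.8283 5.4979 8.9500 0.0927] k=[54 3 13 0]
t=23: x=[52.8167 3.5753 12.8796 0.1339] k=[52 1 17 0]
t=24: x=[50.8077 1.6536 16.8059 0.1751] k=[50 0 12 0]
t=25: x=[48.8115 0.6138 11.8623 0.1236] k=[47 3 16 1]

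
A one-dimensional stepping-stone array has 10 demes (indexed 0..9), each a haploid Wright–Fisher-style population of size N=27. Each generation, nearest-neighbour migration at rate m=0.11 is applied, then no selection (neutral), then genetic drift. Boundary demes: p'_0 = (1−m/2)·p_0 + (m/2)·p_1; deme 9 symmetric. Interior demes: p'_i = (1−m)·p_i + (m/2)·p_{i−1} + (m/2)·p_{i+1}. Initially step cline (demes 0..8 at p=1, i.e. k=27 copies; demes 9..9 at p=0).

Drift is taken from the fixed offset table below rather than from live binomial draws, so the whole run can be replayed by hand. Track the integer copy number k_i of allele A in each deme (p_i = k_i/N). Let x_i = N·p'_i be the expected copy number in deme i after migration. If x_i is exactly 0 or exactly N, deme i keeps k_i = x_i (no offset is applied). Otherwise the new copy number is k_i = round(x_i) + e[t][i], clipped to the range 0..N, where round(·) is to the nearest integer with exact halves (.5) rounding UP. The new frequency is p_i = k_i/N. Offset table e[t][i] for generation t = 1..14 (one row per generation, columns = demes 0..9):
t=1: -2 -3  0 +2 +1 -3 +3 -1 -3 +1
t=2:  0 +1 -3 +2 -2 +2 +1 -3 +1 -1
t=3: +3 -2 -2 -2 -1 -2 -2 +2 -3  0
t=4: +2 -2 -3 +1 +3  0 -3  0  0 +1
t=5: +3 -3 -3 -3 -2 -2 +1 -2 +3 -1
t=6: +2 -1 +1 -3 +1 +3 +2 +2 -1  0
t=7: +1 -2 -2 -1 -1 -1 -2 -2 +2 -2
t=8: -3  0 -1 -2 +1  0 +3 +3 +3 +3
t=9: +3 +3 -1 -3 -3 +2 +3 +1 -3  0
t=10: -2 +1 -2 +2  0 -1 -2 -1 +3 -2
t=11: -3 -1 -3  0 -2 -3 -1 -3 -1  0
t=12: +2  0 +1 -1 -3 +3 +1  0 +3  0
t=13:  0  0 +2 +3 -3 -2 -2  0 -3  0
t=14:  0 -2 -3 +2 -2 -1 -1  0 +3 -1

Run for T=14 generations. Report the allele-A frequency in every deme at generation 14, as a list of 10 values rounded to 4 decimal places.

[1.0000, 1.0000, 1.0000, 1.0000, 0.5926, 0.8519, 0.8889, 0.8519, 0.8519, 0.4074]

t=0: k=[27 27 27 27 27 27 27 27 27 0]
t=1: x=[27.0000 27.0000 27.0000 27.0000 27.0000 27.0000 27.0000 27.0000 25.5150 1.4850] k=[27 27 27 27 27 27 27 27 23 2]
t=2: x=[27.0000 27.0000 27.0000 27.0000 27.0000 27.0000 27.0000 26.7800 22.0650 3.1550] k=[27 27 27 27 27 27 27 24 23 2]
t=3: x=[27.0000 27.0000 27.0000 27.0000 27.0000 27.0000 26.8350 24.1100 21.9000 3.1550] k=[27 27 27 27 27 27 25 26 19 3]
t=4: x=[27.0000 27.0000 27.0000 27.0000 27.0000 26.8900 25.1650 25.5600 18.5050 3.8800] k=[27 27 27 27 27 27 22 26 19 5]
t=5: x=[27.0000 27.0000 27.0000 27.0000 27.0000 26.7250 22.4950 25.3950 18.6150 5.7700] k=[27 27 27 27 27 25 23 23 22 5]
t=6: x=[27.0000 27.0000 27.0000 27.0000 26.8900 25.0000 23.1100 22.9450 21.1200 5.9350] k=[27 27 27 27 27 27 25 25 20 6]
t=7: x=[27.0000 27.0000 27.0000 27.0000 27.0000 26.8900 25.1100 24.7250 19.5050 6.7700] k=[27 27 27 27 27 26 23 23 22 5]
t=8: x=[27.0000 27.0000 27.0000 27.0000 26.9450 25.8900 23.1650 22.9450 21.1200 5.9350] k=[27 27 27 27 27 26 26 26 24 9]
t=9: x=[27.0000 27.0000 27.0000 27.0000 26.9450 26.0550 26.0000 25.8900 23.2850 9.8250] k=[27 27 27 27 24 27 27 27 20 10]
t=10: x=[27.0000 27.0000 27.0000 26.8350 24.3300 26.8350 27.0000 26.6150 19.8350 10.5500] k=[27 27 27 27 24 26 27 26 23 9]
t=11: x=[27.0000 27.0000 27.0000 26.8350 24.2750 25.9450 26.8900 25.8900 22.3950 9.7700] k=[27 27 27 27 22 23 26 23 21 10]
t=12: x=[27.0000 27.0000 27.0000 26.7250 22.3300 23.1100 25.6700 23.0550 20.5050 10.6050] k=[27 27 27 26 19 26 27 23 24 11]
t=13: x=[27.0000 27.0000 26.9450 25.6700 19.7700 25.6700 26.7250 23.2750 23.2300 11.7150] k=[27 27 27 27 17 24 25 23 20 12]
t=14: x=[27.0000 27.0000 27.0000 26.4500 17.9350 23.6700 24.8350 22.9450 19.7250 12.4400] k=[27 27 27 27 16 23 24 23 23 11]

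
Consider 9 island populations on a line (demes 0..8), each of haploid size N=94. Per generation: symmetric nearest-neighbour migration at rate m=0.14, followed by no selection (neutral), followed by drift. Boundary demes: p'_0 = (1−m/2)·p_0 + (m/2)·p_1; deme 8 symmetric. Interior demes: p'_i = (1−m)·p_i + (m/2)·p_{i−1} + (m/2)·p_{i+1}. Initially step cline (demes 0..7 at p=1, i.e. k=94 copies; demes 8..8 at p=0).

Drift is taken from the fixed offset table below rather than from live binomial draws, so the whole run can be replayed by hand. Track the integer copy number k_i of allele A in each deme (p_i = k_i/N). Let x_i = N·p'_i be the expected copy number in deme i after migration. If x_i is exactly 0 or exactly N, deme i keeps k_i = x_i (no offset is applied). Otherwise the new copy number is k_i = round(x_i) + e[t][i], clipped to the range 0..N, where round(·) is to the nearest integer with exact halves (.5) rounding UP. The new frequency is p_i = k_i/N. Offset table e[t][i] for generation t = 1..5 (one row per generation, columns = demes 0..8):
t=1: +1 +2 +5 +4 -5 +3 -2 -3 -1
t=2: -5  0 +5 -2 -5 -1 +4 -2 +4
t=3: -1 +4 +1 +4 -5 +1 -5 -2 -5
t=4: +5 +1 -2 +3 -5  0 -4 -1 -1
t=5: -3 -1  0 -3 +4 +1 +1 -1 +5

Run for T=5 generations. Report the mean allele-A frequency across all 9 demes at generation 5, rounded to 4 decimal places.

0.8723

t=0: k=[94 94 94 94 94 94 94 94 0]
t=1: x=[94.0000 94.0000 94.0000 94.0000 94.0000 94.0000 94.0000 87.4200 6.5800] k=[94 94 94 94 94 94 94 84 6]
t=2: x=[94.0000 94.0000 94.0000 94.0000 94.0000 94.0000 93.3000 79.2400 11.4600] k=[94 94 94 94 94 94 94 77 15]
t=3: x=[94.0000 94.0000 94.0000 94.0000 94.0000 94.0000 92.8100 73.8500 19.3400] k=[94 94 94 94 94 94 88 72 14]
t=4: x=[94.0000 94.0000 94.0000 94.0000 94.0000 93.5800 87.3000 69.0600 18.0600] k=[94 94 94 94 94 94 83 68 17]
t=5: x=[94.0000 94.0000 94.0000 94.0000 94.0000 93.2300 82.7200 65.4800 20.5700] k=[94 94 94 94 94 94 84 64 26]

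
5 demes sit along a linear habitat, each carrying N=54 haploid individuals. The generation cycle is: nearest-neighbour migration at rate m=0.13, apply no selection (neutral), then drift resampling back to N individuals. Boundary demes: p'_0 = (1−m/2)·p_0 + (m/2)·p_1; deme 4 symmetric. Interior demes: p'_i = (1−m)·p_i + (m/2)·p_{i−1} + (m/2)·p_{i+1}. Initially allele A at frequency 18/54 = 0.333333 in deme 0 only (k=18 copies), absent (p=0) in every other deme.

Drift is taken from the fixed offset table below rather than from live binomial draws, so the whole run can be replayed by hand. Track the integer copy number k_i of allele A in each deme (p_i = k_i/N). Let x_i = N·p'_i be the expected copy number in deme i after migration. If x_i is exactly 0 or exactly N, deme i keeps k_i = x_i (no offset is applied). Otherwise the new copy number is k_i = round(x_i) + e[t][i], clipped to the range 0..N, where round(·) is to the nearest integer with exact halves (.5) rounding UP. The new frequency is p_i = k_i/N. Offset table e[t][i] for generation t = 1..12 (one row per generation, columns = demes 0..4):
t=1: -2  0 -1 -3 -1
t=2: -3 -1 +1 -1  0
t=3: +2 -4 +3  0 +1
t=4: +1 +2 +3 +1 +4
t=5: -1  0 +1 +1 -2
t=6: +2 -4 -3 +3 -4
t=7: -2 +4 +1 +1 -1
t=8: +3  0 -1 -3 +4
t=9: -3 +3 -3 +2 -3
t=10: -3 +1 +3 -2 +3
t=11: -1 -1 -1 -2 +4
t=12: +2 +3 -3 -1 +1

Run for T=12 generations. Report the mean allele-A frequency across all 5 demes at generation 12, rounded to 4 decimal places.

0.0926

t=0: k=[18 0 0 0 0]
t=1: x=[16.8300 1.1700 0.0000 0.0000 0.0000] k=[15 1 0 0 0]
t=2: x=[14.0900 1.8450 0.0650 0.0000 0.0000] k=[11 1 1 0 0]
t=3: x=[10.3500 1.6500 0.9350 0.0650 0.0000] k=[12 0 4 0 0]
t=4: x=[11.2200 1.0400 3.4800 0.2600 0.0000] k=[12 3 6 1 0]
t=5: x=[11.4150 3.7800 5.4800 1.2600 0.0650] k=[10 4 6 2 0]
t=6: x=[9.6100 4.5200 5.6100 2.1300 0.1300] k=[12 1 3 5 0]
t=7: x=[11.2850 1.8450 3.0000 4.5450 0.3250] k=[9 6 4 6 0]
t=8: x=[8.8050 6.0650 4.2600 5.4800 0.3900] k=[12 6 3 2 4]
t=9: x=[11.6100 6.1950 3.1300 2.1950 3.8700] k=[9 9 0 4 1]
t=10: x=[9.0000 8.4150 0.8450 3.5450 1.1950] k=[6 9 4 2 4]
t=11: x=[6.1950 8.4800 4.1950 2.2600 3.8700] k=[5 7 3 0 8]
t=12: x=[5.1300 6.6100 3.0650 0.7150 7.4800] k=[7 10 0 0 8]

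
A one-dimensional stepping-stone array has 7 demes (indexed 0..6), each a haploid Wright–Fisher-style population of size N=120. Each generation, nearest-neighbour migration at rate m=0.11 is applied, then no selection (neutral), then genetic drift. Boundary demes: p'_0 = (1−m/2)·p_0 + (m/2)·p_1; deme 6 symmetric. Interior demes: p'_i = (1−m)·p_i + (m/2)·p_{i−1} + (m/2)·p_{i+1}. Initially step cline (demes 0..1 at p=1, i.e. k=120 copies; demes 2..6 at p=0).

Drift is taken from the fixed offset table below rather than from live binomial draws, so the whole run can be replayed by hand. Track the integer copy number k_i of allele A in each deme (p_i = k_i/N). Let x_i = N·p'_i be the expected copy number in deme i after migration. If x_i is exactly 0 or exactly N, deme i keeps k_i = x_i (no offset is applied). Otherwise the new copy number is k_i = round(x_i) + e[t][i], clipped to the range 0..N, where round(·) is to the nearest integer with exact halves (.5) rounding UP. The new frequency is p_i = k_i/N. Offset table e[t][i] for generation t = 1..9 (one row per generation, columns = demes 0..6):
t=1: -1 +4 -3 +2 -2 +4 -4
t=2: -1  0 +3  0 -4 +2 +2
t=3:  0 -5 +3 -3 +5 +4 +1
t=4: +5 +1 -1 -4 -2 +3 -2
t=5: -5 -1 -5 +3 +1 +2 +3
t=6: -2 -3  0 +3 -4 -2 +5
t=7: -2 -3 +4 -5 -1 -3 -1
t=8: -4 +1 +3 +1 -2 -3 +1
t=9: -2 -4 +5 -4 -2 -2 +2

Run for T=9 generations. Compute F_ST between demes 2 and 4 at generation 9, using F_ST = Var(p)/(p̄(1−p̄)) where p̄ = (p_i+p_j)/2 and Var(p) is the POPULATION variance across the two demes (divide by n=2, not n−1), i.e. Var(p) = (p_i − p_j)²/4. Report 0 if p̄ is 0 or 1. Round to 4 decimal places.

t=0: k=[120 120 0 0 0 0 0]
t=1: x=[120.0000 113.4000 6.6000 0.0000 0.0000 0.0000 0.0000] k=[120 117 4 0 0 0 0]
t=2: x=[119.8350 110.9500 9.9950 0.2200 0.0000 0.0000 0.0000] k=[119 111 13 0 0 0 0]
t=3: x=[118.5600 106.0500 17.6750 0.7150 0.0000 0.0000 0.0000] k=[119 101 21 0 0 0 0]
t=4: x=[118.0100 97.5900 24.2450 1.1550 0.0000 0.0000 0.0000] k=[120 99 23 0 0 0 0]
t=5: x=[118.8450 95.9750 25.9150 1.2650 0.0000 0.0000 0.0000] k=[114 95 21 4 0 0 0]
t=6: x=[112.9550 91.9750 24.1350 4.7150 0.2200 0.0000 0.0000] k=[111 89 24 8 0 0 0]
t=7: x=[109.7900 86.6350 26.6950 8.4400 0.4400 0.0000 0.0000] k=[108 84 31 3 0 0 0]
t=8: x=[106.6800 82.4050 32.3750 4.3750 0.1650 0.0000 0.0000] k=[103 83 35 5 0 0 0]
t=9: x=[101.9000 81.4600 35.9900 6.3750 0.2750 0.0000 0.0000] k=[100 77 41 2 0 0 0]

0.2060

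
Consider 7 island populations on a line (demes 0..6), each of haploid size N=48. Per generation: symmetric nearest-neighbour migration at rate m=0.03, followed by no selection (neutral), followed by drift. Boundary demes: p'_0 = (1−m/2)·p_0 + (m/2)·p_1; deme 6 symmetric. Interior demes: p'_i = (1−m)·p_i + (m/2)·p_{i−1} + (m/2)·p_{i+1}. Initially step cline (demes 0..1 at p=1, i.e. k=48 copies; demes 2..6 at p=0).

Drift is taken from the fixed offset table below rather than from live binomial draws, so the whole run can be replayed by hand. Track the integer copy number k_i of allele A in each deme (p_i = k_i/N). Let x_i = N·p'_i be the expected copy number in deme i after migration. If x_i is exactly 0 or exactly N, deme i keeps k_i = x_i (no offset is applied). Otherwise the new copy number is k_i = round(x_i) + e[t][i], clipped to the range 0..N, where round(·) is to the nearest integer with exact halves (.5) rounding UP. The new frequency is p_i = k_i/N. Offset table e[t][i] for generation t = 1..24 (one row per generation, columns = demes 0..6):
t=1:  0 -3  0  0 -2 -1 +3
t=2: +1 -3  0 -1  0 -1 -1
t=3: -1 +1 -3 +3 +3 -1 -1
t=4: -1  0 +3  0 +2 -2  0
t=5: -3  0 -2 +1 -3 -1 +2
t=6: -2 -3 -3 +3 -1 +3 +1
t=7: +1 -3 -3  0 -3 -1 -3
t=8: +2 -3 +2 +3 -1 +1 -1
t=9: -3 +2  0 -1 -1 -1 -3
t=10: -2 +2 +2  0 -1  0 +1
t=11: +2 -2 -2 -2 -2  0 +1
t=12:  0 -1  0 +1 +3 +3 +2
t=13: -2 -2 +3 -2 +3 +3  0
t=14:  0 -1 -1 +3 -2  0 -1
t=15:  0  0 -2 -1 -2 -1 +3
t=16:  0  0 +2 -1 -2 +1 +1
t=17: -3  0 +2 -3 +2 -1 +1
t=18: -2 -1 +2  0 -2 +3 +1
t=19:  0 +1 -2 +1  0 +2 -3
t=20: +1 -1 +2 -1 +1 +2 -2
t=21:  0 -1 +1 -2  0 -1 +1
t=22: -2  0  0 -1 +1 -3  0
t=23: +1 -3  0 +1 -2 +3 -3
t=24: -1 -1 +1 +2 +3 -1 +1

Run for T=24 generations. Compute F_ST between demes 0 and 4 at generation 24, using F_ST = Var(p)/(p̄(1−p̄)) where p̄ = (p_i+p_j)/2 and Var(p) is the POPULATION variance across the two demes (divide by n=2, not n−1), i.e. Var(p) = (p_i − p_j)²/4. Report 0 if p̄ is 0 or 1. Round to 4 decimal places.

t=0: k=[48 48 0 0 0 0 0]
t=1: x=[48.0000 47.2800 0.7200 0.0000 0.0000 0.0000 0.0000] k=[48 44 1 0 0 0 0]
t=2: x=[47.9400 43.4150 1.6300 0.0150 0.0000 0.0000 0.0000] k=[48 40 2 0 0 0 0]
t=3: x=[47.8800 39.5500 2.5400 0.0300 0.0000 0.0000 0.0000] k=[47 41 0 3 0 0 0]
t=4: x=[46.9100 40.4750 0.6600 2.9100 0.0450 0.0000 0.0000] k=[46 40 4 3 2 0 0]
t=5: x=[45.9100 39.5500 4.5250 3.0000 1.9850 0.0300 0.0000] k=[43 40 3 4 0 0 0]
t=6: x=[42.9550 39.4900 3.5700 3.9250 0.0600 0.0000 0.0000] k=[41 36 1 7 0 0 0]
t=7: x=[40.9250 35.5500 1.6150 6.8050 0.1050 0.0000 0.0000] k=[42 33 0 7 0 0 0]
t=8: x=[41.8650 32.6400 0.6000 6.7900 0.1050 0.0000 0.0000] k=[44 30 3 10 0 0 0]
t=9: x=[43.7900 29.8050 3.5100 9.7450 0.1500 0.0000 0.0000] k=[41 32 4 9 0 0 0]
t=10: x=[40.8650 31.7150 4.4950 8.7900 0.1350 0.0000 0.0000] k=[39 34 6 9 0 0 0]
t=11: x=[38.9250 33.6550 6.4650 8.8200 0.1350 0.0000 0.0000] k=[41 32 4 7 0 0 0]
t=12: x=[40.8650 31.7150 4.4650 6.8500 0.1050 0.0000 0.0000] k=[41 31 4 8 3 0 0]
t=13: x=[40.8500 30.7450 4.4650 7.8650 3.0300 0.0450 0.0000] k=[39 29 7 6 6 3 0]
t=14: x=[38.8500 28.8200 7.3150 6.0150 5.9550 3.0000 0.0450] k=[39 28 6 9 4 3 0]
t=15: x=[38.8350 27.8350 6.3750 8.8800 4.0600 2.9700 0.0450] k=[39 28 4 8 2 2 3]
t=16: x=[38.8350 27.8050 4.4200 7.8500 2.0900 2.0150 2.9850] k=[39 28 6 7 0 3 4]
t=17: x=[38.8350 27.8350 6.3450 6.8800 0.1500 2.9700 3.9850] k=[36 28 8 4 2 2 5]
t=18: x=[35.8800 27.8200 8.2400 4.0300 2.0300 2.0450 4.9550] k=[34 27 10 4 0 5 6]
t=19: x=[33.8950 26.8500 10.1650 4.0300 0.1350 4.9400 5.9850] k=[34 28 8 5 0 7 3]
t=20: x=[33.9100 27.7900 8.2550 4.9700 0.1800 6.8350 3.0600] k=[35 27 10 4 1 9 1]
t=21: x=[34.8800 26.8650 10.1650 4.0450 1.1650 8.7600 1.1200] k=[35 26 11 2 1 8 2]
t=22: x=[34.8650 25.9100 11.0900 2.1200 1.1200 7.8050 2.0900] k=[33 26 11 1 2 5 2]
t=23: x=[32.8950 25.8800 11.0750 1.1650 2.0300 4.9100 2.0450] k=[34 23 11 2 0 8 0]
t=24: x=[33.8350 22.9850 11.0450 2.1050 0.1500 7.7600 0.1200] k=[33 22 12 4 3 7 1]

0.4167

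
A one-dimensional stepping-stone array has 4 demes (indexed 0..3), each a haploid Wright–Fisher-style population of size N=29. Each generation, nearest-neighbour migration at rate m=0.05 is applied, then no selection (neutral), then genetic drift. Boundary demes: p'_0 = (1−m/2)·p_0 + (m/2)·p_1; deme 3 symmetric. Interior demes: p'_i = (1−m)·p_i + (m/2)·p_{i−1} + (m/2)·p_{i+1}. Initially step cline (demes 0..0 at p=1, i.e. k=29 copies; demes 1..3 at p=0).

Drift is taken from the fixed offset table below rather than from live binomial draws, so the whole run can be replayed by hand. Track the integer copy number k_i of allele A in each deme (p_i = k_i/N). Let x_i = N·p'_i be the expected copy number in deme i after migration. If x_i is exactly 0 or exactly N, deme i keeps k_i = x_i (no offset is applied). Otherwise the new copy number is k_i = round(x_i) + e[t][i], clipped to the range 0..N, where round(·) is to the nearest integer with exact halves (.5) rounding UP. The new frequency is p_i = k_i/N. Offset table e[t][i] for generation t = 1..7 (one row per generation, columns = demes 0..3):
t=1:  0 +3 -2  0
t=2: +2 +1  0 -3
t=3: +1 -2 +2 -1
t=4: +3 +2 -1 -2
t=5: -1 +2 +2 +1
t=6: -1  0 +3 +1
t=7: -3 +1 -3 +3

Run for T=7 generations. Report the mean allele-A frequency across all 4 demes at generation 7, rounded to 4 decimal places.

0.3534

t=0: k=[29 0 0 0]
t=1: x=[28.2750 0.7250 0.0000 0.0000] k=[28 4 0 0]
t=2: x=[27.4000 4.5000 0.1000 0.0000] k=[29 6 0 0]
t=3: x=[28.4250 6.4250 0.1500 0.0000] k=[29 4 2 0]
t=4: x=[28.3750 4.5750 2.0000 0.0500] k=[29 7 1 0]
t=5: x=[28.4500 7.4000 1.1250 0.0250] k=[27 9 3 1]
t=6: x=[26.5500 9.3000 3.1000 1.0500] k=[26 9 6 2]
t=7: x=[25.5750 9.3500 5.9750 2.1000] k=[23 10 3 5]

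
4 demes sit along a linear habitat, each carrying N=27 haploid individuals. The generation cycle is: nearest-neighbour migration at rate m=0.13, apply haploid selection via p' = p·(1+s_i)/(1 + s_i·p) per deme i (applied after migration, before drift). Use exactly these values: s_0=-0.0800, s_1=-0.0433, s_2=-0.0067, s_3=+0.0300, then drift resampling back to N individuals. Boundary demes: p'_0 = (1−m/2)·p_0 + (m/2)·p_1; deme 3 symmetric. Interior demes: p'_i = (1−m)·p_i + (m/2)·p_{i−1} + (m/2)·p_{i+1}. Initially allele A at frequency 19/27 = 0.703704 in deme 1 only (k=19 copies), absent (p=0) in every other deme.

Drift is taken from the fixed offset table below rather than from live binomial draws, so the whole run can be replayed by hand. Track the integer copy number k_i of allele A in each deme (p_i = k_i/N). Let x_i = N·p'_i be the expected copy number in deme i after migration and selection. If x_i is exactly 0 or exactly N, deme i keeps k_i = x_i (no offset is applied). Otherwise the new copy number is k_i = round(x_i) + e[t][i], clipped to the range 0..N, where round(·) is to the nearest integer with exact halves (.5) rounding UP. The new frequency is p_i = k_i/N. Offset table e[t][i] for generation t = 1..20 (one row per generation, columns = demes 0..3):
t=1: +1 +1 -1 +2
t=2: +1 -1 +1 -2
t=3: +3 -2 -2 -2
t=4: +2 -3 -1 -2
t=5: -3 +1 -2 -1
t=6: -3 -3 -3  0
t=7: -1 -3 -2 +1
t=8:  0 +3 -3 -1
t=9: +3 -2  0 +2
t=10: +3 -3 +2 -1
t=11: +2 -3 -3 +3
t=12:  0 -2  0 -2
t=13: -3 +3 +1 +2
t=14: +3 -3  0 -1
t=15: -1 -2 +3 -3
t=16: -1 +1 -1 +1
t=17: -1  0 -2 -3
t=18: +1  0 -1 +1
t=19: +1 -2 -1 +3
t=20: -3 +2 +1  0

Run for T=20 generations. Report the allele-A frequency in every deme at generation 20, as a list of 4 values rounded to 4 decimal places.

t=0: k=[0 19 0 0]
t=1: x=[1.1404 16.2449 1.2271 0.0000] k=[2 17 0 0]
t=2: x=[2.7613 14.6239 1.0979 0.0000] k=[4 14 2 0]
t=3: x=[4.3378 12.2731 2.6340 0.1339] k=[7 10 1 0]
t=4: x=[6.7636 8.9532 1.5104 0.0669] k=[9 6 1 0]
t=5: x=[8.3176 5.6692 1.2519 0.0669] k=[5 7 0 0]
t=6: x=[4.7924 6.2010 0.4520 0.0000] k=[2 3 0 0]
t=7: x=[1.9115 2.6329 0.1937 0.0000] k=[1 0 0 0]
t=8: x=[0.8626 0.0622 0.0000 0.0000] k=[1 3 0 0]
t=9: x=[1.0431 2.5702 0.1937 0.0000] k=[4 1 0 0]
t=10: x=[3.5405 1.0830 0.0646 0.0000] k=[7 0 2 0]
t=11: x=[6.1405 0.5602 1.7291 0.1339] k=[8 0 0 3]
t=12: x=[7.0376 0.4979 0.1937 2.8802] k=[7 0 0 1]
t=13: x=[6.1405 0.4356 0.0646 0.9621] k=[3 3 1 3]
t=14: x=[2.7848 2.7584 1.2519 2.9467] k=[6 0 1 2]
t=15: x=[5.2484 0.4356 0.9935 1.9888] k=[4 0 4 0]
t=16: x=[3.4794 0.4979 3.4597 0.2677] k=[2 1 2 1]
t=17: x=[1.7905 1.0830 1.8583 1.0957] k=[1 1 0 0]
t=18: x=[0.9227 0.8959 0.0646 0.0000] k=[2 1 0 0]
t=19: x=[1.7905 0.9582 0.0646 0.0000] k=[3 0 0 0]
t=20: x=[2.6022 0.1866 0.0000 0.0000] k=[0 2 0 0]

[0.0000, 0.0741, 0.0000, 0.0000]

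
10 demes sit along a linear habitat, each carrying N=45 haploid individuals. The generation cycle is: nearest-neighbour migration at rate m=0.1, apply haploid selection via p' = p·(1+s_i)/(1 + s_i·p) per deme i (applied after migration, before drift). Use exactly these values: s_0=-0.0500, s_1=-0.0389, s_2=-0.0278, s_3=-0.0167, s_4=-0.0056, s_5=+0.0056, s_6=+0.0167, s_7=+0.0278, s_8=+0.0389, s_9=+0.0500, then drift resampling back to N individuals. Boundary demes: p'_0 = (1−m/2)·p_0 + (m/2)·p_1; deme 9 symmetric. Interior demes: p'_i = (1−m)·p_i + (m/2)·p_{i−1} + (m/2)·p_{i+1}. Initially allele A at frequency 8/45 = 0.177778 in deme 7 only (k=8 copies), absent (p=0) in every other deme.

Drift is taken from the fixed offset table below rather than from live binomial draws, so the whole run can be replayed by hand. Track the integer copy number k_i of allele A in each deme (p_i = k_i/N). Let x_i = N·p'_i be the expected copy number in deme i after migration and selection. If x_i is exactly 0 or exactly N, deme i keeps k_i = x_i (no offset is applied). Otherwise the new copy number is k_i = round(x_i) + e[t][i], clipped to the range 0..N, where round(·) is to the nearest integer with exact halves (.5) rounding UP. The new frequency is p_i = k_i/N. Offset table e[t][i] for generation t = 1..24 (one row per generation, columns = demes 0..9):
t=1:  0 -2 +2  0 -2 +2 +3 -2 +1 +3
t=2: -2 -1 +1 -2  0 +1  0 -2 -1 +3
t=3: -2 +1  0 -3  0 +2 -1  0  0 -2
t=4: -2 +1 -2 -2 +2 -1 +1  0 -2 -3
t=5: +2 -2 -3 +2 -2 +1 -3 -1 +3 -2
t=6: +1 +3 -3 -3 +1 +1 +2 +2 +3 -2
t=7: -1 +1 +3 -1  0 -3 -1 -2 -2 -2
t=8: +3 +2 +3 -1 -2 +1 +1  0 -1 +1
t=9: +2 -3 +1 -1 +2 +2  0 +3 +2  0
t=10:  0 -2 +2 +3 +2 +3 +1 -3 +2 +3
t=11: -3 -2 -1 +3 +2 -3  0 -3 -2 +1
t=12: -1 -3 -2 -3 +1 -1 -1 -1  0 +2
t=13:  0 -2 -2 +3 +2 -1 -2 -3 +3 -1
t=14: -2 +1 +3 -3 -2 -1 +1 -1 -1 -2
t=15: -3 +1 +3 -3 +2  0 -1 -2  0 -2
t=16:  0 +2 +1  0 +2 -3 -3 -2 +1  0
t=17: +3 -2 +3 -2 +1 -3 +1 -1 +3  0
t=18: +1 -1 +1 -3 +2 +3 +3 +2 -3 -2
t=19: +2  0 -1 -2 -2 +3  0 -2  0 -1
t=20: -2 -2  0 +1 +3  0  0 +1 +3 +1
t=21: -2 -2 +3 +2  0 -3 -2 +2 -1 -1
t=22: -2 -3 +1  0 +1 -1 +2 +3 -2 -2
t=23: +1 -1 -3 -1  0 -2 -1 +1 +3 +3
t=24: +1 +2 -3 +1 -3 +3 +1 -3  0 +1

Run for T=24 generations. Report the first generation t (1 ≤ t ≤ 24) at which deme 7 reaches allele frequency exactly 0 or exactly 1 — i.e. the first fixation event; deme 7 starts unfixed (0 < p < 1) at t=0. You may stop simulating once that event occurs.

t=0: k=[0 0 0 0 0 0 0 8 0 0]
t=1: x=[0.0000 0.0000 0.0000 0.0000 0.0000 0.0000 0.4066 7.3674 0.4154 0.0000] k=[0 0 0 0 0 0 3 5 1 0]
t=2: x=[0.0000 0.0000 0.0000 0.0000 0.0000 0.1508 2.9960 4.8167 1.1935 0.0525] k=[0 0 0 0 0 1 3 3 0 3]
t=3: x=[0.0000 0.0000 0.0000 0.0000 0.0497 1.0557 2.9453 2.9241 0.3116 2.9831] k=[0 0 0 0 0 3 2 3 0 1]
t=4: x=[0.0000 0.0000 0.0000 0.0000 0.1492 2.8147 2.1334 2.8729 0.2077 0.9964] k=[0 0 0 0 2 2 3 3 0 0]
t=5: x=[0.0000 0.0000 0.0000 0.0983 1.8898 2.0610 2.9960 2.9241 0.1558 0.0000] k=[0 0 0 2 0 3 0 2 3 0]
t=6: x=[0.0000 0.0000 0.0972 1.7711 0.2486 2.7142 0.2542 2.0018 2.9019 0.1575] k=[0 0 0 0 1 4 2 4 6 0]
t=7: x=[0.0000 0.0000 0.0000 0.0492 1.0940 3.7692 2.2349 4.1011 5.7898 0.3149] k=[0 0 0 0 1 1 1 2 4 0]
t=8: x=[0.0000 0.0000 0.0000 0.0492 0.9448 1.0055 1.0671 2.1043 3.8317 0.2100] k=[0 0 0 0 0 2 2 2 3 1]
t=9: x=[0.0000 0.0000 0.0000 0.0000 0.0994 1.9102 2.0319 2.1043 2.9536 1.1536] k=[0 0 0 0 2 4 2 5 5 1]
t=10: x=[0.0000 0.0000 0.0000 0.0983 1.9893 3.8195 2.2857 4.9699 4.9661 1.2583] k=[0 0 0 3 4 7 3 2 7 4]
t=11: x=[0.0000 0.0000 0.1458 2.8546 4.0791 6.6817 3.1989 2.3606 6.8178 4.3375] k=[0 0 0 6 6 4 3 0 5 5]

11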